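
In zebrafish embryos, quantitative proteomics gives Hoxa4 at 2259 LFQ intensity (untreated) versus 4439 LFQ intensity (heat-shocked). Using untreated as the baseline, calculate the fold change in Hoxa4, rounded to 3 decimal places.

1.965

Fold change = 4439 / 2259 = 1.9650
Hoxa4 is upregulated.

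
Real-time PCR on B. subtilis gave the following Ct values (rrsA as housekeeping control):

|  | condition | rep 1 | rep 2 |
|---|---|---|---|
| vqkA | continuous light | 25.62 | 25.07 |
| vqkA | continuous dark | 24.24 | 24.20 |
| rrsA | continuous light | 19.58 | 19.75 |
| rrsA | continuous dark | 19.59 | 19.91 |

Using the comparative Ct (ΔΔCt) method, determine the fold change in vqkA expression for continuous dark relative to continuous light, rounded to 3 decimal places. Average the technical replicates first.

2.313

Mean Ct: vqkA continuous light 25.345; vqkA continuous dark 24.220; rrsA continuous light 19.665; rrsA continuous dark 19.750
ΔCt(continuous light) = 25.345 − 19.665 = 5.680
ΔCt(continuous dark) = 24.220 − 19.750 = 4.470
ΔΔCt = 4.470 − 5.680 = -1.210
Fold change = 2^(−(-1.210)) = 2^1.210 = 2.3134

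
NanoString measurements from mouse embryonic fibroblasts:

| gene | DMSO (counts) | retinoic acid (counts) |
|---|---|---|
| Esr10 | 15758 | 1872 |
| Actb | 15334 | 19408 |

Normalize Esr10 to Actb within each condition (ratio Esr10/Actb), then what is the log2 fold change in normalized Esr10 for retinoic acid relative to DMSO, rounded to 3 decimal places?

Esr10/Actb (DMSO) = 15758 / 15334 = 1.0277
Esr10/Actb (retinoic acid) = 1872 / 19408 = 0.096455
Fold change = 0.096455 / 1.0277 = 0.0939
log2(0.0939) = -3.4133

-3.413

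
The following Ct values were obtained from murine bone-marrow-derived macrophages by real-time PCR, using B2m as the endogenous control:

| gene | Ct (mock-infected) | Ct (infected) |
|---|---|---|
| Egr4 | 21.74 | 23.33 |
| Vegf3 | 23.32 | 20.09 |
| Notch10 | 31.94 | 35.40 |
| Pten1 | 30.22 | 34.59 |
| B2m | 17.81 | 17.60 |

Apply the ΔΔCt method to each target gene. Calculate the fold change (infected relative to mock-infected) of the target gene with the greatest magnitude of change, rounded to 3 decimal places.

0.042

Egr4: ΔΔCt = (23.33−17.60) − (21.74−17.81) = 5.73 − 3.93 = 1.80; fold change = 2^-1.80 = 0.287
Vegf3: ΔΔCt = (20.09−17.60) − (23.32−17.81) = 2.49 − 5.51 = -3.02; fold change = 2^3.02 = 8.112
Notch10: ΔΔCt = (35.40−17.60) − (31.94−17.81) = 17.80 − 14.13 = 3.67; fold change = 2^-3.67 = 0.079
Pten1: ΔΔCt = (34.59−17.60) − (30.22−17.81) = 16.99 − 12.41 = 4.58; fold change = 2^-4.58 = 0.042
Pten1 has the largest |ΔΔCt| = 4.58.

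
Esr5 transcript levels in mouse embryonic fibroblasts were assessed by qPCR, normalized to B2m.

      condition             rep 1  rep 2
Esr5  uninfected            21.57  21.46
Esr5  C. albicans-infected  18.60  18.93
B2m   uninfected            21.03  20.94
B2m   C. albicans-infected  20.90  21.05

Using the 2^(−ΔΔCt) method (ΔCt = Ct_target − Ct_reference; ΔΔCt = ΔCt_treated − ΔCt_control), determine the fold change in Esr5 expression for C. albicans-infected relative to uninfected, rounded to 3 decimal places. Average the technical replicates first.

Mean Ct: Esr5 uninfected 21.515; Esr5 C. albicans-infected 18.765; B2m uninfected 20.985; B2m C. albicans-infected 20.975
ΔCt(uninfected) = 21.515 − 20.985 = 0.530
ΔCt(C. albicans-infected) = 18.765 − 20.975 = -2.210
ΔΔCt = -2.210 − 0.530 = -2.740
Fold change = 2^(−(-2.740)) = 2^2.740 = 6.6807

6.681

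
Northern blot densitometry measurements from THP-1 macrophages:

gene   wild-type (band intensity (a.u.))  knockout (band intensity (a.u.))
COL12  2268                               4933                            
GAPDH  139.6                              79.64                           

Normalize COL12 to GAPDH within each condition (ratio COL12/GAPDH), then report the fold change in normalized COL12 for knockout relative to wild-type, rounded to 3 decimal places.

3.813

COL12/GAPDH (wild-type) = 2268 / 139.6 = 16.246
COL12/GAPDH (knockout) = 4933 / 79.64 = 61.941
Fold change = 61.941 / 16.246 = 3.8126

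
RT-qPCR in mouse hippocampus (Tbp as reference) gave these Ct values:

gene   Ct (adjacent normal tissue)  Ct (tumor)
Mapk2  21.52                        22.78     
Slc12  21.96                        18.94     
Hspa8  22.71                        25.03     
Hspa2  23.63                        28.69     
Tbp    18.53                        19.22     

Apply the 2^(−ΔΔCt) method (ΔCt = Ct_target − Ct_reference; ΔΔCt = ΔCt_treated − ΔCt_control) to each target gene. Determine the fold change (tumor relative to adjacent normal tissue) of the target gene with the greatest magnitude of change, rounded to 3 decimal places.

Mapk2: ΔΔCt = (22.78−19.22) − (21.52−18.53) = 3.56 − 2.99 = 0.57; fold change = 2^-0.57 = 0.674
Slc12: ΔΔCt = (18.94−19.22) − (21.96−18.53) = -0.28 − 3.43 = -3.71; fold change = 2^3.71 = 13.086
Hspa8: ΔΔCt = (25.03−19.22) − (22.71−18.53) = 5.81 − 4.18 = 1.63; fold change = 2^-1.63 = 0.323
Hspa2: ΔΔCt = (28.69−19.22) − (23.63−18.53) = 9.47 − 5.10 = 4.37; fold change = 2^-4.37 = 0.048
Hspa2 has the largest |ΔΔCt| = 4.37.

0.048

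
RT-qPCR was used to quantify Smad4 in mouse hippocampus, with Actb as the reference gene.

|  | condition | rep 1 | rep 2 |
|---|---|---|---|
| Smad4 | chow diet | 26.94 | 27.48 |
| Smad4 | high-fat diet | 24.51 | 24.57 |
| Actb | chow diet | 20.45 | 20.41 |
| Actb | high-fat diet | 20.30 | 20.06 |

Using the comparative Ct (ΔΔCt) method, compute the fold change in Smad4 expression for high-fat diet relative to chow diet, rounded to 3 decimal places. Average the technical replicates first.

5.352

Mean Ct: Smad4 chow diet 27.210; Smad4 high-fat diet 24.540; Actb chow diet 20.430; Actb high-fat diet 20.180
ΔCt(chow diet) = 27.210 − 20.430 = 6.780
ΔCt(high-fat diet) = 24.540 − 20.180 = 4.360
ΔΔCt = 4.360 − 6.780 = -2.420
Fold change = 2^(−(-2.420)) = 2^2.420 = 5.3517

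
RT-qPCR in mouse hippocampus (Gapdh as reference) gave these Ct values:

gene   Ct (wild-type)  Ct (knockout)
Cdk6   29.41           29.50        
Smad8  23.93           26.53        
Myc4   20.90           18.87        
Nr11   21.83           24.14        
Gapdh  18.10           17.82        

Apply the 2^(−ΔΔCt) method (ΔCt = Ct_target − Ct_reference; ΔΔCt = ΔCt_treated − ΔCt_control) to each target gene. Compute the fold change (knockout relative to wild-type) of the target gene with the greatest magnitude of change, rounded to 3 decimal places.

0.136

Cdk6: ΔΔCt = (29.50−17.82) − (29.41−18.10) = 11.68 − 11.31 = 0.37; fold change = 2^-0.37 = 0.774
Smad8: ΔΔCt = (26.53−17.82) − (23.93−18.10) = 8.71 − 5.83 = 2.88; fold change = 2^-2.88 = 0.136
Myc4: ΔΔCt = (18.87−17.82) − (20.90−18.10) = 1.05 − 2.80 = -1.75; fold change = 2^1.75 = 3.364
Nr11: ΔΔCt = (24.14−17.82) − (21.83−18.10) = 6.32 − 3.73 = 2.59; fold change = 2^-2.59 = 0.166
Smad8 has the largest |ΔΔCt| = 2.88.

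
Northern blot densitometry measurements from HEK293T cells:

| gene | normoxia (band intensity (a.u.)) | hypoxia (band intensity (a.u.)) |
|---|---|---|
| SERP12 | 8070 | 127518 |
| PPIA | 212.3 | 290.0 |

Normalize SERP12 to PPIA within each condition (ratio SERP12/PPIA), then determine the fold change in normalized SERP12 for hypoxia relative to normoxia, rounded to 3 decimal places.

11.568

SERP12/PPIA (normoxia) = 8070 / 212.3 = 38.012
SERP12/PPIA (hypoxia) = 127518 / 290.0 = 439.72
Fold change = 439.72 / 38.012 = 11.5678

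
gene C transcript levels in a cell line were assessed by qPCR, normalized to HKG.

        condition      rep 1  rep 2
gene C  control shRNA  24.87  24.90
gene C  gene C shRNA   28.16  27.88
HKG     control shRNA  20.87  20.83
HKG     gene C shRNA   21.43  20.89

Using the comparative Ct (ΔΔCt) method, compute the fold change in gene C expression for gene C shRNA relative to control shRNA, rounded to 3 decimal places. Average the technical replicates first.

0.141

Mean Ct: gene C control shRNA 24.885; gene C gene C shRNA 28.020; HKG control shRNA 20.850; HKG gene C shRNA 21.160
ΔCt(control shRNA) = 24.885 − 20.850 = 4.035
ΔCt(gene C shRNA) = 28.020 − 21.160 = 6.860
ΔΔCt = 6.860 − 4.035 = 2.825
Fold change = 2^(−2.825) = 0.1411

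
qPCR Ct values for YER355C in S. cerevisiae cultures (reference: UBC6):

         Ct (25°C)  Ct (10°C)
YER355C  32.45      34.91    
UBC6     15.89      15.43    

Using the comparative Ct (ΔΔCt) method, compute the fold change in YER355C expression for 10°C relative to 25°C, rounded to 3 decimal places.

ΔCt(25°C) = 32.450 − 15.890 = 16.560
ΔCt(10°C) = 34.910 − 15.430 = 19.480
ΔΔCt = 19.480 − 16.560 = 2.920
Fold change = 2^(−2.920) = 0.1321

0.132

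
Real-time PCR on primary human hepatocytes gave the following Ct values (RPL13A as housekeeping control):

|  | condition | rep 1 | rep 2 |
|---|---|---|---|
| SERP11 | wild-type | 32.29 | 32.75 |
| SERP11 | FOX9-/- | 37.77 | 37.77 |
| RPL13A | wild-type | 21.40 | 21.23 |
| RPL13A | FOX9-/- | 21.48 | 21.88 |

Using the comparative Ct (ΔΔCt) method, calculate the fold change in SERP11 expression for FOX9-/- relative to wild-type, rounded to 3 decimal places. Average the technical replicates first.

0.034

Mean Ct: SERP11 wild-type 32.520; SERP11 FOX9-/- 37.770; RPL13A wild-type 21.315; RPL13A FOX9-/- 21.680
ΔCt(wild-type) = 32.520 − 21.315 = 11.205
ΔCt(FOX9-/-) = 37.770 − 21.680 = 16.090
ΔΔCt = 16.090 − 11.205 = 4.885
Fold change = 2^(−4.885) = 0.0338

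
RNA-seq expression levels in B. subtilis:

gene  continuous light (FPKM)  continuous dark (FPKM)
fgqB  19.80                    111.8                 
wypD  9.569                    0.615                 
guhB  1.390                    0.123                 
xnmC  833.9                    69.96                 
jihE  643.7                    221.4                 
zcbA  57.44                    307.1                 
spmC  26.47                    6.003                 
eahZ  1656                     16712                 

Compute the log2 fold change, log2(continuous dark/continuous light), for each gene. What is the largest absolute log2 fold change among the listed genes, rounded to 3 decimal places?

3.960

log2(111.8/19.80) = 2.497  (fgqB)
log2(0.615/9.569) = -3.960  (wypD)
log2(0.123/1.390) = -3.498  (guhB)
log2(69.96/833.9) = -3.575  (xnmC)
log2(221.4/643.7) = -1.540  (jihE)
log2(307.1/57.44) = 2.419  (zcbA)
log2(6.003/26.47) = -2.141  (spmC)
log2(16712/1656) = 3.335  (eahZ)
The largest magnitude belongs to wypD.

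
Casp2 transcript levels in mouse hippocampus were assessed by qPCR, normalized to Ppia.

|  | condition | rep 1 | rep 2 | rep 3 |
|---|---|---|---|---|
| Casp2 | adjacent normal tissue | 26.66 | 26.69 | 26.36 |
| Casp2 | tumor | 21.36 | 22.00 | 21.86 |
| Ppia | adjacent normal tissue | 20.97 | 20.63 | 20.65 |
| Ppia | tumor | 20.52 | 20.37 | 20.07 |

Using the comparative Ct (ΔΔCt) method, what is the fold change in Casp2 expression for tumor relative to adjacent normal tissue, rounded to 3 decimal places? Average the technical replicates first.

Mean Ct: Casp2 adjacent normal tissue 26.570; Casp2 tumor 21.740; Ppia adjacent normal tissue 20.750; Ppia tumor 20.320
ΔCt(adjacent normal tissue) = 26.570 − 20.750 = 5.820
ΔCt(tumor) = 21.740 − 20.320 = 1.420
ΔΔCt = 1.420 − 5.820 = -4.400
Fold change = 2^(−(-4.400)) = 2^4.400 = 21.1121

21.112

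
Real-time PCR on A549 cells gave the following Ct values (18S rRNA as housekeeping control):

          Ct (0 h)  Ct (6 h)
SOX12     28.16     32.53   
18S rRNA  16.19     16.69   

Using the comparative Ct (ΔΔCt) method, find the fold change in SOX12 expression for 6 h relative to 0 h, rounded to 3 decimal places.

ΔCt(0 h) = 28.160 − 16.190 = 11.970
ΔCt(6 h) = 32.530 − 16.690 = 15.840
ΔΔCt = 15.840 − 11.970 = 3.870
Fold change = 2^(−3.870) = 0.0684

0.068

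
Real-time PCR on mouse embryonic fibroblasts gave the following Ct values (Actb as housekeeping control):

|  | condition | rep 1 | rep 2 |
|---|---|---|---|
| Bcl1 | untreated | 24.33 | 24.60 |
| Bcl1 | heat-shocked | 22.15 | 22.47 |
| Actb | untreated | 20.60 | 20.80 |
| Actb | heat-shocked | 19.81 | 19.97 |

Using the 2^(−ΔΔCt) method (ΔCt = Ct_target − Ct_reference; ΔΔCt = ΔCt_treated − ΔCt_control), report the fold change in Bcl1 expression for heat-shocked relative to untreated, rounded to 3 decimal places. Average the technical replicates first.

2.540

Mean Ct: Bcl1 untreated 24.465; Bcl1 heat-shocked 22.310; Actb untreated 20.700; Actb heat-shocked 19.890
ΔCt(untreated) = 24.465 − 20.700 = 3.765
ΔCt(heat-shocked) = 22.310 − 19.890 = 2.420
ΔΔCt = 2.420 − 3.765 = -1.345
Fold change = 2^(−(-1.345)) = 2^1.345 = 2.5403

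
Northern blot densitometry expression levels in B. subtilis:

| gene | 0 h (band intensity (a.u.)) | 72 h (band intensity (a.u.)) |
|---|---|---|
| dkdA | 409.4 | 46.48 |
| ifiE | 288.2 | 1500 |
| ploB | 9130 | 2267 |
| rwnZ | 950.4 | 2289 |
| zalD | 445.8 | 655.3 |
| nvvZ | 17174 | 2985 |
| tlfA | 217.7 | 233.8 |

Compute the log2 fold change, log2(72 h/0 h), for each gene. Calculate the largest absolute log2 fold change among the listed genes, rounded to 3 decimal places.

log2(46.48/409.4) = -3.139  (dkdA)
log2(1500/288.2) = 2.380  (ifiE)
log2(2267/9130) = -2.010  (ploB)
log2(2289/950.4) = 1.268  (rwnZ)
log2(655.3/445.8) = 0.556  (zalD)
log2(2985/17174) = -2.524  (nvvZ)
log2(233.8/217.7) = 0.103  (tlfA)
The largest magnitude belongs to dkdA.

3.139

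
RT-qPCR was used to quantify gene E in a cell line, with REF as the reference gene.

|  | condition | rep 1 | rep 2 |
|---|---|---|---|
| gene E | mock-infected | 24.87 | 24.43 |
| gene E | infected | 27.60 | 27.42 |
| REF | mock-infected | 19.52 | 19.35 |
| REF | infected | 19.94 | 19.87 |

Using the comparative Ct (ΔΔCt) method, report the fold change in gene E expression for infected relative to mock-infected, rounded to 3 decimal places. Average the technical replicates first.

0.191

Mean Ct: gene E mock-infected 24.650; gene E infected 27.510; REF mock-infected 19.435; REF infected 19.905
ΔCt(mock-infected) = 24.650 − 19.435 = 5.215
ΔCt(infected) = 27.510 − 19.905 = 7.605
ΔΔCt = 7.605 − 5.215 = 2.390
Fold change = 2^(−2.390) = 0.1908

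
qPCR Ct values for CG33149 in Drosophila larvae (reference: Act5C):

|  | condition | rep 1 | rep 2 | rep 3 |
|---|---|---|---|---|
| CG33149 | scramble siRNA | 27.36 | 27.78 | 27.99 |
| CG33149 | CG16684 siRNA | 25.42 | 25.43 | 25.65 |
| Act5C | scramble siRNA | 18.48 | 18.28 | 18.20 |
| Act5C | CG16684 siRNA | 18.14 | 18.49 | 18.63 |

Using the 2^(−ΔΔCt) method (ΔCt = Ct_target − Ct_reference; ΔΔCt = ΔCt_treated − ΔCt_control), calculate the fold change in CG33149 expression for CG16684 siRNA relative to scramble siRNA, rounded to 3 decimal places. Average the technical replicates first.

Mean Ct: CG33149 scramble siRNA 27.710; CG33149 CG16684 siRNA 25.500; Act5C scramble siRNA 18.320; Act5C CG16684 siRNA 18.420
ΔCt(scramble siRNA) = 27.710 − 18.320 = 9.390
ΔCt(CG16684 siRNA) = 25.500 − 18.420 = 7.080
ΔΔCt = 7.080 − 9.390 = -2.310
Fold change = 2^(−(-2.310)) = 2^2.310 = 4.9588

4.959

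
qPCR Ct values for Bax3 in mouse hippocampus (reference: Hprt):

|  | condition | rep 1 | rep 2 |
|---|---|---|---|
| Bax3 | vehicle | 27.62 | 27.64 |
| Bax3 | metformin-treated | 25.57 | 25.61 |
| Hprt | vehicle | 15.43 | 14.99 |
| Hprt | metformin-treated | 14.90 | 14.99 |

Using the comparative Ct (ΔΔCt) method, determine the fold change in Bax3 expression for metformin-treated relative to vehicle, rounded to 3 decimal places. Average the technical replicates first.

3.422

Mean Ct: Bax3 vehicle 27.630; Bax3 metformin-treated 25.590; Hprt vehicle 15.210; Hprt metformin-treated 14.945
ΔCt(vehicle) = 27.630 − 15.210 = 12.420
ΔCt(metformin-treated) = 25.590 − 14.945 = 10.645
ΔΔCt = 10.645 − 12.420 = -1.775
Fold change = 2^(−(-1.775)) = 2^1.775 = 3.4224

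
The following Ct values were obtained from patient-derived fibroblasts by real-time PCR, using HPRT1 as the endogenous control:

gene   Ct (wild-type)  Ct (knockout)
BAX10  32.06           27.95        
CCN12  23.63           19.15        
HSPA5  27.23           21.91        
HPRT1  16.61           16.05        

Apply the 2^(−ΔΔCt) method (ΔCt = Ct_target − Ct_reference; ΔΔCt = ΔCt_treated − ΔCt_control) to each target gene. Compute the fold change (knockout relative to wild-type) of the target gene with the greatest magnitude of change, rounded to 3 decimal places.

BAX10: ΔΔCt = (27.95−16.05) − (32.06−16.61) = 11.90 − 15.45 = -3.55; fold change = 2^3.55 = 11.713
CCN12: ΔΔCt = (19.15−16.05) − (23.63−16.61) = 3.10 − 7.02 = -3.92; fold change = 2^3.92 = 15.137
HSPA5: ΔΔCt = (21.91−16.05) − (27.23−16.61) = 5.86 − 10.62 = -4.76; fold change = 2^4.76 = 27.096
HSPA5 has the largest |ΔΔCt| = 4.76.

27.096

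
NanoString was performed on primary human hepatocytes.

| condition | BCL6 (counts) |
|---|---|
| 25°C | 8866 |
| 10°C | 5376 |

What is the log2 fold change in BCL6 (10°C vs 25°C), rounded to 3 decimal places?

Fold change = 5376 / 8866 = 0.6064
log2(0.6064) = -0.7218

-0.722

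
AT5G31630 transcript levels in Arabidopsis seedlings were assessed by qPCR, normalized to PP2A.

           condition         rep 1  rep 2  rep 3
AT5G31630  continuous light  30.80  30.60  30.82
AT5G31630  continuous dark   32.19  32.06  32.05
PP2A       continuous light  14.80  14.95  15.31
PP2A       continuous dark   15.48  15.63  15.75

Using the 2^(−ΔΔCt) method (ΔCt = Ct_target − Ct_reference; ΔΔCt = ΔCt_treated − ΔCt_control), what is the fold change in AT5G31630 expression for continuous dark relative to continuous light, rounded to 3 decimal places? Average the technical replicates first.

0.590

Mean Ct: AT5G31630 continuous light 30.740; AT5G31630 continuous dark 32.100; PP2A continuous light 15.020; PP2A continuous dark 15.620
ΔCt(continuous light) = 30.740 − 15.020 = 15.720
ΔCt(continuous dark) = 32.100 − 15.620 = 16.480
ΔΔCt = 16.480 − 15.720 = 0.760
Fold change = 2^(−0.760) = 0.5905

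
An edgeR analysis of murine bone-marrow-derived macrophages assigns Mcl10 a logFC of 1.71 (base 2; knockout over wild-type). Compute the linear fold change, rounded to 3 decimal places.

Fold change = 2^(1.71) = 3.2716

3.272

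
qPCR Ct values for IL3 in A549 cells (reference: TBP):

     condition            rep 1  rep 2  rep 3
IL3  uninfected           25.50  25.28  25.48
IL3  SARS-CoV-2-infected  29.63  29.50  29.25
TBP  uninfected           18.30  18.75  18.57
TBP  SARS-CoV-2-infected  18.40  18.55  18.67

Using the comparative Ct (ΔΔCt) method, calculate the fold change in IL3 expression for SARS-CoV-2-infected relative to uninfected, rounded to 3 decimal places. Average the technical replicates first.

0.061

Mean Ct: IL3 uninfected 25.420; IL3 SARS-CoV-2-infected 29.460; TBP uninfected 18.540; TBP SARS-CoV-2-infected 18.540
ΔCt(uninfected) = 25.420 − 18.540 = 6.880
ΔCt(SARS-CoV-2-infected) = 29.460 − 18.540 = 10.920
ΔΔCt = 10.920 − 6.880 = 4.040
Fold change = 2^(−4.040) = 0.0608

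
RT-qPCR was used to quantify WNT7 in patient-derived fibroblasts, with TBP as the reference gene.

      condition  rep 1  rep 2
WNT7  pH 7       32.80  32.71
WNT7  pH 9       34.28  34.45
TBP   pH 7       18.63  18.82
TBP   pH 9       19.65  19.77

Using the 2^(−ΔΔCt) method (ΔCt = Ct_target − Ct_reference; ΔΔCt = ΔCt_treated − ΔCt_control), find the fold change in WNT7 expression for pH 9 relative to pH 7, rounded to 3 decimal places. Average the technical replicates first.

Mean Ct: WNT7 pH 7 32.755; WNT7 pH 9 34.365; TBP pH 7 18.725; TBP pH 9 19.710
ΔCt(pH 7) = 32.755 − 18.725 = 14.030
ΔCt(pH 9) = 34.365 − 19.710 = 14.655
ΔΔCt = 14.655 − 14.030 = 0.625
Fold change = 2^(−0.625) = 0.6484

0.648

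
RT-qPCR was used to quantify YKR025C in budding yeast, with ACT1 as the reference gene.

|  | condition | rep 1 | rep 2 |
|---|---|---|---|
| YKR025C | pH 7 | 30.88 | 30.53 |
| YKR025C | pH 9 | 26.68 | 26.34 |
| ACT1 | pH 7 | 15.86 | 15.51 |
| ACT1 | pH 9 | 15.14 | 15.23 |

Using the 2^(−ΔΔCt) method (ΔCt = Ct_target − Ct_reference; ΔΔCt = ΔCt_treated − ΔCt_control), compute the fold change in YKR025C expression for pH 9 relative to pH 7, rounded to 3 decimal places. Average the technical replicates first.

Mean Ct: YKR025C pH 7 30.705; YKR025C pH 9 26.510; ACT1 pH 7 15.685; ACT1 pH 9 15.185
ΔCt(pH 7) = 30.705 − 15.685 = 15.020
ΔCt(pH 9) = 26.510 − 15.185 = 11.325
ΔΔCt = 11.325 − 15.020 = -3.695
Fold change = 2^(−(-3.695)) = 2^3.695 = 12.9511

12.951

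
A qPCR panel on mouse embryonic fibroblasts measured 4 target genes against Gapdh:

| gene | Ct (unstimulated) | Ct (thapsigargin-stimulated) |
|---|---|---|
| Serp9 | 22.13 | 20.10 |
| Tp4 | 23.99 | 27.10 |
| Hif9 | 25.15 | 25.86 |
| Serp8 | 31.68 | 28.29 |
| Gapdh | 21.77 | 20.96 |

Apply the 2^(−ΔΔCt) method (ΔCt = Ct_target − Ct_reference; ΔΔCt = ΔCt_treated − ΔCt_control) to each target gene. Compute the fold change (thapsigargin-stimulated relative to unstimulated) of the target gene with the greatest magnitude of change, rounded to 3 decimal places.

Serp9: ΔΔCt = (20.10−20.96) − (22.13−21.77) = -0.86 − 0.36 = -1.22; fold change = 2^1.22 = 2.329
Tp4: ΔΔCt = (27.10−20.96) − (23.99−21.77) = 6.14 − 2.22 = 3.92; fold change = 2^-3.92 = 0.066
Hif9: ΔΔCt = (25.86−20.96) − (25.15−21.77) = 4.90 − 3.38 = 1.52; fold change = 2^-1.52 = 0.349
Serp8: ΔΔCt = (28.29−20.96) − (31.68−21.77) = 7.33 − 9.91 = -2.58; fold change = 2^2.58 = 5.979
Tp4 has the largest |ΔΔCt| = 3.92.

0.066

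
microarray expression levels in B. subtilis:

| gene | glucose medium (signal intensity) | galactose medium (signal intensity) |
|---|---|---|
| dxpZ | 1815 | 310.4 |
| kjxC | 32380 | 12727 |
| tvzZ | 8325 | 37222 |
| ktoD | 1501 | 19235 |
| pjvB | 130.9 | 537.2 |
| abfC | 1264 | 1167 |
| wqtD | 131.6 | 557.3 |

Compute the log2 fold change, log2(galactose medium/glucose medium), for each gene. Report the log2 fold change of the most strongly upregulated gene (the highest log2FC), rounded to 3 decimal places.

3.680

log2(310.4/1815) = -2.548  (dxpZ)
log2(12727/32380) = -1.347  (kjxC)
log2(37222/8325) = 2.161  (tvzZ)
log2(19235/1501) = 3.680  (ktoD)
log2(537.2/130.9) = 2.037  (pjvB)
log2(1167/1264) = -0.115  (abfC)
log2(557.3/131.6) = 2.082  (wqtD)
ktoD is most strongly upregulated.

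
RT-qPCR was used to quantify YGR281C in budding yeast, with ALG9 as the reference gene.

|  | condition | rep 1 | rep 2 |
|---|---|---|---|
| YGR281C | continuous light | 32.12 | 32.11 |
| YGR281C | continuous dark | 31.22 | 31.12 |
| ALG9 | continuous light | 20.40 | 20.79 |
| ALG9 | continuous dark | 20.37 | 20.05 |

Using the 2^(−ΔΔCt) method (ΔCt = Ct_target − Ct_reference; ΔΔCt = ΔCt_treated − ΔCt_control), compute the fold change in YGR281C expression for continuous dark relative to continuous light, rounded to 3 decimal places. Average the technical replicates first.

1.474

Mean Ct: YGR281C continuous light 32.115; YGR281C continuous dark 31.170; ALG9 continuous light 20.595; ALG9 continuous dark 20.210
ΔCt(continuous light) = 32.115 − 20.595 = 11.520
ΔCt(continuous dark) = 31.170 − 20.210 = 10.960
ΔΔCt = 10.960 − 11.520 = -0.560
Fold change = 2^(−(-0.560)) = 2^0.560 = 1.4743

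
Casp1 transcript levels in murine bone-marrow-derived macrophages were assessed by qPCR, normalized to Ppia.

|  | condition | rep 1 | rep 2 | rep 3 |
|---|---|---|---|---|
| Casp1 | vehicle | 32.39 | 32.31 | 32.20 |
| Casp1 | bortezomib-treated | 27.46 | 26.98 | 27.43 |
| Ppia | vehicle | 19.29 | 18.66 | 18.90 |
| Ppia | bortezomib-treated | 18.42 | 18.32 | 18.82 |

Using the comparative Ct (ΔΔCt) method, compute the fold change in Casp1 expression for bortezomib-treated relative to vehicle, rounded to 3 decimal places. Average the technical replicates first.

23.918

Mean Ct: Casp1 vehicle 32.300; Casp1 bortezomib-treated 27.290; Ppia vehicle 18.950; Ppia bortezomib-treated 18.520
ΔCt(vehicle) = 32.300 − 18.950 = 13.350
ΔCt(bortezomib-treated) = 27.290 − 18.520 = 8.770
ΔΔCt = 8.770 − 13.350 = -4.580
Fold change = 2^(−(-4.580)) = 2^4.580 = 23.9176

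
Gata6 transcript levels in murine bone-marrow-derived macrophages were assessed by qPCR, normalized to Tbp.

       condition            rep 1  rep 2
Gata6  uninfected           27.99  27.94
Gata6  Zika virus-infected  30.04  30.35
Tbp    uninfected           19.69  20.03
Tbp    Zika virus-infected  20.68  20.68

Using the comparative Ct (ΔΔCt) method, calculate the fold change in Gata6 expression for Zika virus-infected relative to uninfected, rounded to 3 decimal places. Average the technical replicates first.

Mean Ct: Gata6 uninfected 27.965; Gata6 Zika virus-infected 30.195; Tbp uninfected 19.860; Tbp Zika virus-infected 20.680
ΔCt(uninfected) = 27.965 − 19.860 = 8.105
ΔCt(Zika virus-infected) = 30.195 − 20.680 = 9.515
ΔΔCt = 9.515 − 8.105 = 1.410
Fold change = 2^(−1.410) = 0.3763

0.376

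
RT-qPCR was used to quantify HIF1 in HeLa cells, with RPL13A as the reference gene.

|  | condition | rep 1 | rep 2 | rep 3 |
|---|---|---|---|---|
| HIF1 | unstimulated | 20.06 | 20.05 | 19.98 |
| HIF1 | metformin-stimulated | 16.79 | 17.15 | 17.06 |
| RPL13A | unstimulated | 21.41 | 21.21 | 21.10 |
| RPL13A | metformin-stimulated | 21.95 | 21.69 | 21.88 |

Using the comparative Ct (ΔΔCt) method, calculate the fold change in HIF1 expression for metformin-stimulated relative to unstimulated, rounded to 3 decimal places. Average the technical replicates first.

Mean Ct: HIF1 unstimulated 20.030; HIF1 metformin-stimulated 17.000; RPL13A unstimulated 21.240; RPL13A metformin-stimulated 21.840
ΔCt(unstimulated) = 20.030 − 21.240 = -1.210
ΔCt(metformin-stimulated) = 17.000 − 21.840 = -4.840
ΔΔCt = -4.840 − (-1.210) = -3.630
Fold change = 2^(−(-3.630)) = 2^3.630 = 12.3805

12.381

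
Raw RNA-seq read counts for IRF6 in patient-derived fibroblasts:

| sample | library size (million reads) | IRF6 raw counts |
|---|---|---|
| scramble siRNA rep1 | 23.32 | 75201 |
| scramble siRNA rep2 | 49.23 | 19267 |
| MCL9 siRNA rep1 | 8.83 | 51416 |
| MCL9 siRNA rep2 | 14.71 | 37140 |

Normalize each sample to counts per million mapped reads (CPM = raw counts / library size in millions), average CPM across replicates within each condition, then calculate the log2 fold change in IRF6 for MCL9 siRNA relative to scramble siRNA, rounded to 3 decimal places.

CPM(scramble siRNA rep1) = 75201 / 23.32 = 3224.7427
CPM(scramble siRNA rep2) = 19267 / 49.23 = 391.3671
CPM(MCL9 siRNA rep1) = 51416 / 8.83 = 5822.8766
CPM(MCL9 siRNA rep2) = 37140 / 14.71 = 2524.8131
mean CPM(scramble siRNA) = 1808.0549; mean CPM(MCL9 siRNA) = 4173.8448
Fold change = 4173.8448 / 1808.0549 = 2.30847
log2(2.30847) = 1.2069

1.207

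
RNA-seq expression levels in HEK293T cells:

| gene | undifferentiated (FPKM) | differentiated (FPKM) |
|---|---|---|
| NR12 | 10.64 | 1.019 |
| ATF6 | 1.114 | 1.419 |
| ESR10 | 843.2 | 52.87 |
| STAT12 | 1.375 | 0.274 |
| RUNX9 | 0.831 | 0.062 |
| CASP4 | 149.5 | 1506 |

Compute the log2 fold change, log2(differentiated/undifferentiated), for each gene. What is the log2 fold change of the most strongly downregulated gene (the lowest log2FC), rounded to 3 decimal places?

-3.995

log2(1.019/10.64) = -3.384  (NR12)
log2(1.419/1.114) = 0.349  (ATF6)
log2(52.87/843.2) = -3.995  (ESR10)
log2(0.274/1.375) = -2.327  (STAT12)
log2(0.062/0.831) = -3.745  (RUNX9)
log2(1506/149.5) = 3.333  (CASP4)
ESR10 is most strongly downregulated.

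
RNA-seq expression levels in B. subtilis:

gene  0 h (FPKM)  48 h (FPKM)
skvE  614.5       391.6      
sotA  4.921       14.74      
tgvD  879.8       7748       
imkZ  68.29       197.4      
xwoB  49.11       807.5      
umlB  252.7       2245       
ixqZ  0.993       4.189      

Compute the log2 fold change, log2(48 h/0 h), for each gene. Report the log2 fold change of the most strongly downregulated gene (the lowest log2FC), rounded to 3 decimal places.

-0.650

log2(391.6/614.5) = -0.650  (skvE)
log2(14.74/4.921) = 1.583  (sotA)
log2(7748/879.8) = 3.139  (tgvD)
log2(197.4/68.29) = 1.531  (imkZ)
log2(807.5/49.11) = 4.039  (xwoB)
log2(2245/252.7) = 3.151  (umlB)
log2(4.189/0.993) = 2.077  (ixqZ)
skvE is most strongly downregulated.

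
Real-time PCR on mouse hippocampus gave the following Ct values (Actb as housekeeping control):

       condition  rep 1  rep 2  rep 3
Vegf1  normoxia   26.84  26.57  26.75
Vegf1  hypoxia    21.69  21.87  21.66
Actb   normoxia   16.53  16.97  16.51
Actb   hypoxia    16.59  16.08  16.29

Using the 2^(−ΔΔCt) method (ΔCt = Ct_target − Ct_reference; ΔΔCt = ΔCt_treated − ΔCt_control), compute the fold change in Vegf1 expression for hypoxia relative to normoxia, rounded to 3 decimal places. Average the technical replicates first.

Mean Ct: Vegf1 normoxia 26.720; Vegf1 hypoxia 21.740; Actb normoxia 16.670; Actb hypoxia 16.320
ΔCt(normoxia) = 26.720 − 16.670 = 10.050
ΔCt(hypoxia) = 21.740 − 16.320 = 5.420
ΔΔCt = 5.420 − 10.050 = -4.630
Fold change = 2^(−(-4.630)) = 2^4.630 = 24.7610

24.761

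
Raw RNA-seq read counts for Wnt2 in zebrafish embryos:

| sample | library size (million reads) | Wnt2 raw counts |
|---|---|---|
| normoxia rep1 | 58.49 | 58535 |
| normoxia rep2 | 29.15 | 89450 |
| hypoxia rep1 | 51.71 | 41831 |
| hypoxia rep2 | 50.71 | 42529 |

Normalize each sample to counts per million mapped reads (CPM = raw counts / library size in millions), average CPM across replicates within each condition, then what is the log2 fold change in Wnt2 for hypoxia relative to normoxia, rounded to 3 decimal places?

CPM(normoxia rep1) = 58535 / 58.49 = 1000.7694
CPM(normoxia rep2) = 89450 / 29.15 = 3068.6106
CPM(hypoxia rep1) = 41831 / 51.71 = 808.9538
CPM(hypoxia rep2) = 42529 / 50.71 = 838.6709
mean CPM(normoxia) = 2034.6900; mean CPM(hypoxia) = 823.8123
Fold change = 823.8123 / 2034.6900 = 0.40488
log2(0.40488) = -1.3044

-1.304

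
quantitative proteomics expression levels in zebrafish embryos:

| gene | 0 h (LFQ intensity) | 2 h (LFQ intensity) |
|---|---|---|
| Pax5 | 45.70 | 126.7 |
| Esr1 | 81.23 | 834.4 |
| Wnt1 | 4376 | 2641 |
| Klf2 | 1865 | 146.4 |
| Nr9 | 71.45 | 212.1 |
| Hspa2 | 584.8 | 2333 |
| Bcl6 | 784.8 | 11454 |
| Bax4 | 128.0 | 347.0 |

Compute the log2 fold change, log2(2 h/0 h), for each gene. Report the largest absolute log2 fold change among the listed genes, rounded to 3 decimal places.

3.867

log2(126.7/45.70) = 1.471  (Pax5)
log2(834.4/81.23) = 3.361  (Esr1)
log2(2641/4376) = -0.729  (Wnt1)
log2(146.4/1865) = -3.671  (Klf2)
log2(212.1/71.45) = 1.570  (Nr9)
log2(2333/584.8) = 1.996  (Hspa2)
log2(11454/784.8) = 3.867  (Bcl6)
log2(347.0/128.0) = 1.439  (Bax4)
The largest magnitude belongs to Bcl6.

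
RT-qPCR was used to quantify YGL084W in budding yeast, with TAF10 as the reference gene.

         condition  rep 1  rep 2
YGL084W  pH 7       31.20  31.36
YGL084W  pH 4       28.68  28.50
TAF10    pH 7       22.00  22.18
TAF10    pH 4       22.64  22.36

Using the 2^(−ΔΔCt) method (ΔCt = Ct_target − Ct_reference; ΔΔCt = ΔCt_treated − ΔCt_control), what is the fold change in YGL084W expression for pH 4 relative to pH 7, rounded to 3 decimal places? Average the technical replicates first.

Mean Ct: YGL084W pH 7 31.280; YGL084W pH 4 28.590; TAF10 pH 7 22.090; TAF10 pH 4 22.500
ΔCt(pH 7) = 31.280 − 22.090 = 9.190
ΔCt(pH 4) = 28.590 − 22.500 = 6.090
ΔΔCt = 6.090 − 9.190 = -3.100
Fold change = 2^(−(-3.100)) = 2^3.100 = 8.5742

8.574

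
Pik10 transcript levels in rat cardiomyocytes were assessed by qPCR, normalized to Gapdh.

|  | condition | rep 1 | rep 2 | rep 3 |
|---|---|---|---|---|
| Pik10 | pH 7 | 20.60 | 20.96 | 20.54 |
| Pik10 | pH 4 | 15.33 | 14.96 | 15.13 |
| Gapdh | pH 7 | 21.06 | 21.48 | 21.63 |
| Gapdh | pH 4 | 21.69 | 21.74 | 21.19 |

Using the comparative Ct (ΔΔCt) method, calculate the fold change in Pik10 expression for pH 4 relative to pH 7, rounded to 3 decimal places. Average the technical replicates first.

Mean Ct: Pik10 pH 7 20.700; Pik10 pH 4 15.140; Gapdh pH 7 21.390; Gapdh pH 4 21.540
ΔCt(pH 7) = 20.700 − 21.390 = -0.690
ΔCt(pH 4) = 15.140 − 21.540 = -6.400
ΔΔCt = -6.400 − (-0.690) = -5.710
Fold change = 2^(−(-5.710)) = 2^5.710 = 52.3457

52.346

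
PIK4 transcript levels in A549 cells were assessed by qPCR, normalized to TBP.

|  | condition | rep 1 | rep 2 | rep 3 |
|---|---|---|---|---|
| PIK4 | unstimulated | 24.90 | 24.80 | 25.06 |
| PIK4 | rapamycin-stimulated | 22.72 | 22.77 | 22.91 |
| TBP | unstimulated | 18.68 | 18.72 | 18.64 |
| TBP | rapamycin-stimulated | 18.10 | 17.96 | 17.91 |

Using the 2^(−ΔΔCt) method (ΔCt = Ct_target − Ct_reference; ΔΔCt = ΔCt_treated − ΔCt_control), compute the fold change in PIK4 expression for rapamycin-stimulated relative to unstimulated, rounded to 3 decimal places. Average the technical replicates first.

2.694

Mean Ct: PIK4 unstimulated 24.920; PIK4 rapamycin-stimulated 22.800; TBP unstimulated 18.680; TBP rapamycin-stimulated 17.990
ΔCt(unstimulated) = 24.920 − 18.680 = 6.240
ΔCt(rapamycin-stimulated) = 22.800 − 17.990 = 4.810
ΔΔCt = 4.810 − 6.240 = -1.430
Fold change = 2^(−(-1.430)) = 2^1.430 = 2.6945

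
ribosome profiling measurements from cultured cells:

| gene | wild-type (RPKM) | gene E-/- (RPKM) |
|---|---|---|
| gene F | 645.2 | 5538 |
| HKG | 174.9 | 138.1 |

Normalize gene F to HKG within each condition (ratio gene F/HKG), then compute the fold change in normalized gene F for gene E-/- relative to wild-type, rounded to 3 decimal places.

gene F/HKG (wild-type) = 645.2 / 174.9 = 3.689
gene F/HKG (gene E-/-) = 5538 / 138.1 = 40.101
Fold change = 40.101 / 3.689 = 10.8706

10.871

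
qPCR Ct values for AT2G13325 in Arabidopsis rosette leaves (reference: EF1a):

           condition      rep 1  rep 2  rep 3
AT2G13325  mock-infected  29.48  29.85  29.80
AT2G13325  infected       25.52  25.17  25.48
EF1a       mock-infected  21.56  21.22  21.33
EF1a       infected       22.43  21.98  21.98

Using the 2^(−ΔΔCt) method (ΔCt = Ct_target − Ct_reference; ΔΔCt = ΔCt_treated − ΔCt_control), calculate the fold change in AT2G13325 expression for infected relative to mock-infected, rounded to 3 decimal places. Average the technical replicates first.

33.825

Mean Ct: AT2G13325 mock-infected 29.710; AT2G13325 infected 25.390; EF1a mock-infected 21.370; EF1a infected 22.130
ΔCt(mock-infected) = 29.710 − 21.370 = 8.340
ΔCt(infected) = 25.390 − 22.130 = 3.260
ΔΔCt = 3.260 − 8.340 = -5.080
Fold change = 2^(−(-5.080)) = 2^5.080 = 33.8246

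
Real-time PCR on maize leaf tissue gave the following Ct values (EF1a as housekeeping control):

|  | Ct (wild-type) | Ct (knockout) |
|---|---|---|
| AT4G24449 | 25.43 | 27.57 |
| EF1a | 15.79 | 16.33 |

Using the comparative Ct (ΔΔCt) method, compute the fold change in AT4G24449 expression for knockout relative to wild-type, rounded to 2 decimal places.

0.33

ΔCt(wild-type) = 25.430 − 15.790 = 9.640
ΔCt(knockout) = 27.570 − 16.330 = 11.240
ΔΔCt = 11.240 − 9.640 = 1.600
Fold change = 2^(−1.600) = 0.330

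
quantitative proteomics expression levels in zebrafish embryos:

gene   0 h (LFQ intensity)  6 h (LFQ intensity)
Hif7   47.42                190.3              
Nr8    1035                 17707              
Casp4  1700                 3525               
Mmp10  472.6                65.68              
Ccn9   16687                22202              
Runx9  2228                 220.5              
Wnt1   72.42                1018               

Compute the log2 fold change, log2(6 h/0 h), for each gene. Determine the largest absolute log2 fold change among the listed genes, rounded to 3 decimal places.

4.097

log2(190.3/47.42) = 2.005  (Hif7)
log2(17707/1035) = 4.097  (Nr8)
log2(3525/1700) = 1.052  (Casp4)
log2(65.68/472.6) = -2.847  (Mmp10)
log2(22202/16687) = 0.412  (Ccn9)
log2(220.5/2228) = -3.337  (Runx9)
log2(1018/72.42) = 3.813  (Wnt1)
The largest magnitude belongs to Nr8.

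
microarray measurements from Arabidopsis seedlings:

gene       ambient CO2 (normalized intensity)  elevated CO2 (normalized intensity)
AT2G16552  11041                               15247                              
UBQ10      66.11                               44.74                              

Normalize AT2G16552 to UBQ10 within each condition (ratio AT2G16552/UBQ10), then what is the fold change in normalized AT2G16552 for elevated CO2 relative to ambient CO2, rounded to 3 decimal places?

AT2G16552/UBQ10 (ambient CO2) = 11041 / 66.11 = 167.01
AT2G16552/UBQ10 (elevated CO2) = 15247 / 44.74 = 340.79
Fold change = 340.79 / 167.01 = 2.0405

2.041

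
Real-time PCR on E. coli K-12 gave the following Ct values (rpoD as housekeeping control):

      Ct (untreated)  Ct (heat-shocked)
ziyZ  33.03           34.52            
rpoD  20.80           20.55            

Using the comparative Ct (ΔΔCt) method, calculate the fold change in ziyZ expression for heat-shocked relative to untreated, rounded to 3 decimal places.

ΔCt(untreated) = 33.030 − 20.800 = 12.230
ΔCt(heat-shocked) = 34.520 − 20.550 = 13.970
ΔΔCt = 13.970 − 12.230 = 1.740
Fold change = 2^(−1.740) = 0.2994

0.299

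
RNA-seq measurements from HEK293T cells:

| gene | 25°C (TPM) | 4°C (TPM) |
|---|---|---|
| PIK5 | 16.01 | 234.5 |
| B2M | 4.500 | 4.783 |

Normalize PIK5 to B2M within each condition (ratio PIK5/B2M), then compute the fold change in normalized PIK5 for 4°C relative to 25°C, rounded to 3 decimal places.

PIK5/B2M (25°C) = 16.01 / 4.500 = 3.5578
PIK5/B2M (4°C) = 234.5 / 4.783 = 49.028
Fold change = 49.028 / 3.5578 = 13.7805

13.780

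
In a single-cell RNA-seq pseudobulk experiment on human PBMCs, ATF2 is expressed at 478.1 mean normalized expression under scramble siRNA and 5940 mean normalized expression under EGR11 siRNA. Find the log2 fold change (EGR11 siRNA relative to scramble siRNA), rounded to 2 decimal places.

3.64

Fold change = 5940 / 478.1 = 12.4242
log2(12.4242) = 3.635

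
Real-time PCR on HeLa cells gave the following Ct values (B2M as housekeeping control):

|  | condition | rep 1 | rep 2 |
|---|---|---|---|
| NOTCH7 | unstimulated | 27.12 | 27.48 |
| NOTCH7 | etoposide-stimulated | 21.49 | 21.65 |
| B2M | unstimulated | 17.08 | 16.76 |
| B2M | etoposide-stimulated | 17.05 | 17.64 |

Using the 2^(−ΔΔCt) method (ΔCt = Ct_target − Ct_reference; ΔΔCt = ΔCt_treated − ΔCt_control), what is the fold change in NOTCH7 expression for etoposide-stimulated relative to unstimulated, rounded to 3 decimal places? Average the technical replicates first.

Mean Ct: NOTCH7 unstimulated 27.300; NOTCH7 etoposide-stimulated 21.570; B2M unstimulated 16.920; B2M etoposide-stimulated 17.345
ΔCt(unstimulated) = 27.300 − 16.920 = 10.380
ΔCt(etoposide-stimulated) = 21.570 − 17.345 = 4.225
ΔΔCt = 4.225 − 10.380 = -6.155
Fold change = 2^(−(-6.155)) = 2^6.155 = 71.2590

71.259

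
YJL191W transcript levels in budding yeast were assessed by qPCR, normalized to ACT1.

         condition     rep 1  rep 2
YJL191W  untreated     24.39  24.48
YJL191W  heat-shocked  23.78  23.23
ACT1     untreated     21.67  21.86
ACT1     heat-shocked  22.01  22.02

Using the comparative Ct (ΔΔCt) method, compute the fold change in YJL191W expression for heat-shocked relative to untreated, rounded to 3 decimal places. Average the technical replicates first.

2.266

Mean Ct: YJL191W untreated 24.435; YJL191W heat-shocked 23.505; ACT1 untreated 21.765; ACT1 heat-shocked 22.015
ΔCt(untreated) = 24.435 − 21.765 = 2.670
ΔCt(heat-shocked) = 23.505 − 22.015 = 1.490
ΔΔCt = 1.490 − 2.670 = -1.180
Fold change = 2^(−(-1.180)) = 2^1.180 = 2.2658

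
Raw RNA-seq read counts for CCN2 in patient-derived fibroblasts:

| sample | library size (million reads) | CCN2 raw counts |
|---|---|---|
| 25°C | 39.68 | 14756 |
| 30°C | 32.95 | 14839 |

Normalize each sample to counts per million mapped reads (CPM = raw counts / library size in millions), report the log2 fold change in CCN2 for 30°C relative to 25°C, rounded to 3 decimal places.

CPM(25°C) = 14756 / 39.68 = 371.8750
CPM(30°C) = 14839 / 32.95 = 450.3490
Fold change = 450.3490 / 371.8750 = 1.21102
log2(1.21102) = 0.2762

0.276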